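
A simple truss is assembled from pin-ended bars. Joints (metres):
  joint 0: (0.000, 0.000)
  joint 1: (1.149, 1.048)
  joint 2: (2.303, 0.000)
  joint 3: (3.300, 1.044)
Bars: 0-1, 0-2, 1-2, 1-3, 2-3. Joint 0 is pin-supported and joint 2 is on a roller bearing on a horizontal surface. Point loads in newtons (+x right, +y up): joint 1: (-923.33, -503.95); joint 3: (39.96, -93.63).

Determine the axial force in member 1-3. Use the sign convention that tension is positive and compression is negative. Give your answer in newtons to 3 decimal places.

N=4 nodes, M=5 members, R=3 reactions → 2N=8, M+R=8
member 0 (0-1): L=1.5552, (cx,cy)=(0.7388,0.6739)
member 1 (0-2): L=2.3030, (cx,cy)=(1.0000,0.0000)
member 2 (1-2): L=1.5589, (cx,cy)=(0.7403,-0.6723)
member 3 (1-3): L=2.1510, (cx,cy)=(1.0000,-0.0019)
member 4 (2-3): L=1.4436, (cx,cy)=(0.6906,0.7232)
solve A·x = −loads:
  F[0-1] = -911.1942 N (compression)
  F[0-2] = -210.1493 N (compression)
  F[1-2] = +163.4009 N (tension)
  F[1-3] = +129.1457 N (tension)
  F[2-3] = -129.1345 N (compression)
  Rx@0 = +883.3700 N
  Ry@0 = +614.0429 N
  Ry@2 = -16.4629 N

129.146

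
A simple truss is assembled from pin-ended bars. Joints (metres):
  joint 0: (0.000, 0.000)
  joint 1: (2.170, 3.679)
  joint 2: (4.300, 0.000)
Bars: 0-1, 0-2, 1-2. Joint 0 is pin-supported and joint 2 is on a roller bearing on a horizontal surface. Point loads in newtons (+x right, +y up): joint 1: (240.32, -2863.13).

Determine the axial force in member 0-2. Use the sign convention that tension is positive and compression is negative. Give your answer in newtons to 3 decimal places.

955.573

N=3 nodes, M=3 members, R=3 reactions → 2N=6, M+R=6
member 0 (0-1): L=4.2713, (cx,cy)=(0.5080,0.8613)
member 1 (0-2): L=4.3000, (cx,cy)=(1.0000,0.0000)
member 2 (1-2): L=4.2511, (cx,cy)=(0.5010,-0.8654)
solve A·x = −loads:
  F[0-1] = -1407.8603 N (compression)
  F[0-2] = +955.5735 N (tension)
  F[1-2] = -1907.1589 N (compression)
  Rx@0 = -240.3200 N
  Ry@0 = +1212.6348 N
  Ry@2 = +1650.4952 N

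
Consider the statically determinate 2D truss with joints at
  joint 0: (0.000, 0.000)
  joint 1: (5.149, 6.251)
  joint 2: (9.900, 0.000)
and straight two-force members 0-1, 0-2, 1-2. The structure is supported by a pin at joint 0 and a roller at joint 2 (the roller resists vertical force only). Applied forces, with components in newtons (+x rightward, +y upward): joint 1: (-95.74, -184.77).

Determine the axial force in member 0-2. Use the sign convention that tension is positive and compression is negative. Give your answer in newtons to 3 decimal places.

N=3 nodes, M=3 members, R=3 reactions → 2N=6, M+R=6
member 0 (0-1): L=8.0986, (cx,cy)=(0.6358,0.7719)
member 1 (0-2): L=9.9000, (cx,cy)=(1.0000,0.0000)
member 2 (1-2): L=7.8516, (cx,cy)=(0.6051,-0.7961)
solve A·x = −loads:
  F[0-1] = -193.1983 N (compression)
  F[0-2] = +27.0934 N (tension)
  F[1-2] = -44.7750 N (compression)
  Rx@0 = +95.7400 N
  Ry@0 = +149.1225 N
  Ry@2 = +35.6475 N

27.093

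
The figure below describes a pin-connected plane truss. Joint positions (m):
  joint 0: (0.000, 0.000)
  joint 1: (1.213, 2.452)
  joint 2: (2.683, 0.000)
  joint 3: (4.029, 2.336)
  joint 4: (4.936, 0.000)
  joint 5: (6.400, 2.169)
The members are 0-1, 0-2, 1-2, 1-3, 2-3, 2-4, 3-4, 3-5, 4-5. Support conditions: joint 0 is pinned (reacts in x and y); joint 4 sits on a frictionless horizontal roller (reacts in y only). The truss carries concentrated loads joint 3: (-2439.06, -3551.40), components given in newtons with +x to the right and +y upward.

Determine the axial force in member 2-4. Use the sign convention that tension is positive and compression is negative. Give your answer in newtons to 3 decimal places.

677.345

N=6 nodes, M=9 members, R=3 reactions → 2N=12, M+R=12
member 0 (0-1): L=2.7356, (cx,cy)=(0.4434,0.8963)
member 1 (0-2): L=2.6830, (cx,cy)=(1.0000,0.0000)
member 2 (1-2): L=2.8589, (cx,cy)=(0.5142,-0.8577)
member 3 (1-3): L=2.8184, (cx,cy)=(0.9992,-0.0412)
member 4 (2-3): L=2.6960, (cx,cy)=(0.4993,0.8665)
member 5 (2-4): L=2.2530, (cx,cy)=(1.0000,0.0000)
member 6 (3-4): L=2.5059, (cx,cy)=(0.3619,-0.9322)
member 7 (3-5): L=2.3769, (cx,cy)=(0.9975,-0.0703)
member 8 (4-5): L=2.6168, (cx,cy)=(0.5595,0.8289)
solve A·x = −loads:
  F[0-1] = -2015.8883 N (compression)
  F[0-2] = -1545.1993 N (compression)
  F[1-2] = +2204.0745 N (tension)
  F[1-3] = -2028.8866 N (compression)
  F[2-3] = -2181.7424 N (compression)
  F[2-4] = +677.3454 N (tension)
  F[3-4] = -1871.4016 N (compression)
  F[3-5] = +0.0000 N (tension)
  F[4-5] = -0.0000 N (compression)
  Rx@0 = +2439.0600 N
  Ry@0 = +1806.8809 N
  Ry@4 = +1744.5191 N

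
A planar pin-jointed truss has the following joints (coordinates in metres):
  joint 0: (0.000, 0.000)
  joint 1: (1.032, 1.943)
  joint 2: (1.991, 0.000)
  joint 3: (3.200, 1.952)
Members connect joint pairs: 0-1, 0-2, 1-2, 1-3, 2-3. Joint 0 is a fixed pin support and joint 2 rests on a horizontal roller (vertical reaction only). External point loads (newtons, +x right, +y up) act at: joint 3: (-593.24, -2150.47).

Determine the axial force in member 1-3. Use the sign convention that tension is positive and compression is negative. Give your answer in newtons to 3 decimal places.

N=4 nodes, M=5 members, R=3 reactions → 2N=8, M+R=8
member 0 (0-1): L=2.2001, (cx,cy)=(0.4691,0.8832)
member 1 (0-2): L=1.9910, (cx,cy)=(1.0000,0.0000)
member 2 (1-2): L=2.1668, (cx,cy)=(0.4426,-0.8967)
member 3 (1-3): L=2.1680, (cx,cy)=(1.0000,0.0042)
member 4 (2-3): L=2.2961, (cx,cy)=(0.5265,0.8501)
solve A·x = −loads:
  F[0-1] = +820.0308 N (tension)
  F[0-2] = -977.8981 N (compression)
  F[1-2] = -804.1966 N (compression)
  F[1-3] = +740.5959 N (tension)
  F[2-3] = -2533.1511 N (compression)
  Rx@0 = +593.2400 N
  Ry@0 = -724.2158 N
  Ry@2 = +2874.6858 N

740.596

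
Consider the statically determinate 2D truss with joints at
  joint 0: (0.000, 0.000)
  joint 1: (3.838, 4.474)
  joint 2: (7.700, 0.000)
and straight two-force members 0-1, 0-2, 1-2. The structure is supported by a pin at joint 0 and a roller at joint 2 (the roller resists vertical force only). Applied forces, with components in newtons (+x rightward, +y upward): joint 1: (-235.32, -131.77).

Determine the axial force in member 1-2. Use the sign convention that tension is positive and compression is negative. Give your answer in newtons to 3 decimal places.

93.860

N=3 nodes, M=3 members, R=3 reactions → 2N=6, M+R=6
member 0 (0-1): L=5.8947, (cx,cy)=(0.6511,0.7590)
member 1 (0-2): L=7.7000, (cx,cy)=(1.0000,0.0000)
member 2 (1-2): L=5.9103, (cx,cy)=(0.6534,-0.7570)
solve A·x = −loads:
  F[0-1] = -267.2230 N (compression)
  F[0-2] = -61.3314 N (compression)
  F[1-2] = +93.8601 N (tension)
  Rx@0 = +235.3200 N
  Ry@0 = +202.8204 N
  Ry@2 = -71.0504 N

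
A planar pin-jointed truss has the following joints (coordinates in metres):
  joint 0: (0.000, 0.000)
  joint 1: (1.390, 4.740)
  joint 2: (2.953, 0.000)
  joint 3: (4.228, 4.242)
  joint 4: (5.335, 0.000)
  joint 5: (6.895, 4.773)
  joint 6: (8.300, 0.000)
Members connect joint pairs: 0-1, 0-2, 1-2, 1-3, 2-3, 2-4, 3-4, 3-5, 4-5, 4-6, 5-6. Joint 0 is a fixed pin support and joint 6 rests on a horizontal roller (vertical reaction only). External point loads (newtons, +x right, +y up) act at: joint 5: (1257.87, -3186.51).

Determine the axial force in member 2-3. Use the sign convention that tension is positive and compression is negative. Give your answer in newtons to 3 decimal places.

214.365

N=7 nodes, M=11 members, R=3 reactions → 2N=14, M+R=14
member 0 (0-1): L=4.9396, (cx,cy)=(0.2814,0.9596)
member 1 (0-2): L=2.9530, (cx,cy)=(1.0000,0.0000)
member 2 (1-2): L=4.9910, (cx,cy)=(0.3132,-0.9497)
member 3 (1-3): L=2.8814, (cx,cy)=(0.9850,-0.1728)
member 4 (2-3): L=4.4295, (cx,cy)=(0.2878,0.9577)
member 5 (2-4): L=2.3820, (cx,cy)=(1.0000,0.0000)
member 6 (3-4): L=4.3841, (cx,cy)=(0.2525,-0.9676)
member 7 (3-5): L=2.7193, (cx,cy)=(0.9808,0.1953)
member 8 (4-5): L=5.0215, (cx,cy)=(0.3107,0.9505)
member 9 (4-6): L=2.9650, (cx,cy)=(1.0000,0.0000)
member 10 (5-6): L=4.9755, (cx,cy)=(0.2824,-0.9593)
solve A·x = −loads:
  F[0-1] = +191.6940 N (tension)
  F[0-2] = +1203.9275 N (tension)
  F[1-2] = -216.1652 N (compression)
  F[1-3] = +123.4955 N (tension)
  F[2-3] = +214.3647 N (tension)
  F[2-4] = +1074.5293 N (tension)
  F[3-4] = -144.8562 N (compression)
  F[3-5] = +224.2342 N (tension)
  F[4-5] = +147.4586 N (tension)
  F[4-6] = +992.1419 N (tension)
  F[5-6] = -3513.4501 N (compression)
  Rx@0 = -1257.8700 N
  Ry@0 = -183.9478 N
  Ry@6 = +3370.4578 N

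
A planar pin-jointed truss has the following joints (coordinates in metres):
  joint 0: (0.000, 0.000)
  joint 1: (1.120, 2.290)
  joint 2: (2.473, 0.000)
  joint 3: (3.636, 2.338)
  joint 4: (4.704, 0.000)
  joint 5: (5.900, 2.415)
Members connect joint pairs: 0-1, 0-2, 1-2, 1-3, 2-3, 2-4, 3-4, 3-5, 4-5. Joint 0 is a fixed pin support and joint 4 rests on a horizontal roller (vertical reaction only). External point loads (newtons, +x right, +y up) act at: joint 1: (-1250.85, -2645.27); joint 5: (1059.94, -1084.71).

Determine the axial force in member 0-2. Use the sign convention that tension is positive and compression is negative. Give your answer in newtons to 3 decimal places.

N=6 nodes, M=9 members, R=3 reactions → 2N=12, M+R=12
member 0 (0-1): L=2.5492, (cx,cy)=(0.4394,0.8983)
member 1 (0-2): L=2.4730, (cx,cy)=(1.0000,0.0000)
member 2 (1-2): L=2.6598, (cx,cy)=(0.5087,-0.8610)
member 3 (1-3): L=2.5165, (cx,cy)=(0.9998,0.0191)
member 4 (2-3): L=2.6113, (cx,cy)=(0.4454,0.8953)
member 5 (2-4): L=2.2310, (cx,cy)=(1.0000,0.0000)
member 6 (3-4): L=2.5704, (cx,cy)=(0.4155,-0.9096)
member 7 (3-5): L=2.2653, (cx,cy)=(0.9994,0.0340)
member 8 (4-5): L=2.6949, (cx,cy)=(0.4438,0.8961)
solve A·x = −loads:
  F[0-1] = -2008.6786 N (compression)
  F[0-2] = +691.6047 N (tension)
  F[1-2] = -957.6812 N (compression)
  F[1-3] = +855.6430 N (tension)
  F[2-3] = +920.8991 N (tension)
  F[2-4] = -205.6923 N (compression)
  F[3-4] = -863.6759 N (compression)
  F[3-5] = +1625.4309 N (tension)
  F[4-5] = -1272.0956 N (compression)
  Rx@0 = +190.9100 N
  Ry@0 = +1804.4273 N
  Ry@4 = +1925.5527 N

691.605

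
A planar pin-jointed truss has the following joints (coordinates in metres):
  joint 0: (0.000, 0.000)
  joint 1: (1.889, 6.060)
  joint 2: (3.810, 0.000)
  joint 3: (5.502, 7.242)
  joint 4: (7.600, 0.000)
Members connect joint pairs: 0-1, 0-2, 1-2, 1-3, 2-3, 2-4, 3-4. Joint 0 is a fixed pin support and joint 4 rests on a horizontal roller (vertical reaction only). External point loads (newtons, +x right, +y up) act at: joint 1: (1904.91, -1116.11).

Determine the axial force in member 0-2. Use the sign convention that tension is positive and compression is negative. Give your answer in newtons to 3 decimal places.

N=5 nodes, M=7 members, R=3 reactions → 2N=10, M+R=10
member 0 (0-1): L=6.3476, (cx,cy)=(0.2976,0.9547)
member 1 (0-2): L=3.8100, (cx,cy)=(1.0000,0.0000)
member 2 (1-2): L=6.3572, (cx,cy)=(0.3022,-0.9533)
member 3 (1-3): L=3.8014, (cx,cy)=(0.9504,0.3109)
member 4 (2-3): L=7.4370, (cx,cy)=(0.2275,0.9738)
member 5 (2-4): L=3.7900, (cx,cy)=(1.0000,0.0000)
member 6 (3-4): L=7.5398, (cx,cy)=(0.2783,-0.9605)
solve A·x = −loads:
  F[0-1] = +712.4985 N (tension)
  F[0-2] = +1692.8753 N (tension)
  F[1-2] = -2233.7545 N (compression)
  F[1-3] = -1070.9716 N (compression)
  F[2-3] = +2186.6741 N (tension)
  F[2-4] = +520.3941 N (tension)
  F[3-4] = -1870.1875 N (compression)
  Rx@0 = -1904.9100 N
  Ry@0 = -680.2172 N
  Ry@4 = +1796.3272 N

1692.875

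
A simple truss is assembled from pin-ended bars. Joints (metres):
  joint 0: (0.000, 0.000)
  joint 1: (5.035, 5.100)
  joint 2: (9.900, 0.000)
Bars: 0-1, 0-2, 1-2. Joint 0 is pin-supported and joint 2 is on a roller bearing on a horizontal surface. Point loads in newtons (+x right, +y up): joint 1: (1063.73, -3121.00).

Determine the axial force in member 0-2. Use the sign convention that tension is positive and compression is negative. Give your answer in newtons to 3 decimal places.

N=3 nodes, M=3 members, R=3 reactions → 2N=6, M+R=6
member 0 (0-1): L=7.1667, (cx,cy)=(0.7026,0.7116)
member 1 (0-2): L=9.9000, (cx,cy)=(1.0000,0.0000)
member 2 (1-2): L=7.0483, (cx,cy)=(0.6902,-0.7236)
solve A·x = −loads:
  F[0-1] = -1385.1656 N (compression)
  F[0-2] = +2036.8883 N (tension)
  F[1-2] = -2950.9877 N (compression)
  Rx@0 = -1063.7300 N
  Ry@0 = +985.7214 N
  Ry@2 = +2135.2786 N

2036.888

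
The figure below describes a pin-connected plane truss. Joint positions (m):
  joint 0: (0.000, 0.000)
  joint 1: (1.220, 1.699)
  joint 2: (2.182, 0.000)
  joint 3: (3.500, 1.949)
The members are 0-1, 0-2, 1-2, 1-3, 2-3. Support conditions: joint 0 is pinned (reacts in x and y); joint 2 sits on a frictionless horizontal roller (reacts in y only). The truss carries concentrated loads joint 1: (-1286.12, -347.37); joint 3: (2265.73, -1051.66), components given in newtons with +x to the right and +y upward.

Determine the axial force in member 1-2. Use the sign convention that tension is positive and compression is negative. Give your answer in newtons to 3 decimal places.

-1722.912

N=4 nodes, M=5 members, R=3 reactions → 2N=8, M+R=8
member 0 (0-1): L=2.0917, (cx,cy)=(0.5833,0.8123)
member 1 (0-2): L=2.1820, (cx,cy)=(1.0000,0.0000)
member 2 (1-2): L=1.9524, (cx,cy)=(0.4927,-0.8702)
member 3 (1-3): L=2.2937, (cx,cy)=(0.9940,0.1090)
member 4 (2-3): L=2.3528, (cx,cy)=(0.5602,0.8284)
solve A·x = −loads:
  F[0-1] = +1852.1373 N (tension)
  F[0-2] = -100.6889 N (compression)
  F[1-2] = -1722.9118 N (compression)
  F[1-3] = +3234.5950 N (tension)
  F[2-3] = -1695.1564 N (compression)
  Rx@0 = -979.6100 N
  Ry@0 = -1504.4491 N
  Ry@2 = +2903.4791 N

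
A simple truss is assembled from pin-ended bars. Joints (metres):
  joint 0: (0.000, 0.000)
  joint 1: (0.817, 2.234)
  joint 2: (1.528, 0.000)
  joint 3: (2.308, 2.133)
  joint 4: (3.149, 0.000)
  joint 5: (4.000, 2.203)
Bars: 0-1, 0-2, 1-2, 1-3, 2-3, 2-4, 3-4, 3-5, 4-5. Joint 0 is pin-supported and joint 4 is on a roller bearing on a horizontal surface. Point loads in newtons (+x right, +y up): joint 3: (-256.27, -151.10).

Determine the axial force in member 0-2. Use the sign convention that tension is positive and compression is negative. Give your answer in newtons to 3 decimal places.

N=6 nodes, M=9 members, R=3 reactions → 2N=12, M+R=12
member 0 (0-1): L=2.3787, (cx,cy)=(0.3435,0.9392)
member 1 (0-2): L=1.5280, (cx,cy)=(1.0000,0.0000)
member 2 (1-2): L=2.3444, (cx,cy)=(0.3033,-0.9529)
member 3 (1-3): L=1.4944, (cx,cy)=(0.9977,-0.0676)
member 4 (2-3): L=2.2711, (cx,cy)=(0.3434,0.9392)
member 5 (2-4): L=1.6210, (cx,cy)=(1.0000,0.0000)
member 6 (3-4): L=2.2928, (cx,cy)=(0.3668,-0.9303)
member 7 (3-5): L=1.6934, (cx,cy)=(0.9991,0.0413)
member 8 (4-5): L=2.3617, (cx,cy)=(0.3603,0.9328)
solve A·x = −loads:
  F[0-1] = -227.7985 N (compression)
  F[0-2] = -178.0294 N (compression)
  F[1-2] = +235.1460 N (tension)
  F[1-3] = -149.8970 N (compression)
  F[2-3] = -238.5833 N (compression)
  F[2-4] = -24.7768 N (compression)
  F[3-4] = +67.5488 N (tension)
  F[3-5] = -0.0000 N (compression)
  F[4-5] = +0.0000 N (tension)
  Rx@0 = +256.2700 N
  Ry@0 = +213.9406 N
  Ry@4 = -62.8406 N

-178.029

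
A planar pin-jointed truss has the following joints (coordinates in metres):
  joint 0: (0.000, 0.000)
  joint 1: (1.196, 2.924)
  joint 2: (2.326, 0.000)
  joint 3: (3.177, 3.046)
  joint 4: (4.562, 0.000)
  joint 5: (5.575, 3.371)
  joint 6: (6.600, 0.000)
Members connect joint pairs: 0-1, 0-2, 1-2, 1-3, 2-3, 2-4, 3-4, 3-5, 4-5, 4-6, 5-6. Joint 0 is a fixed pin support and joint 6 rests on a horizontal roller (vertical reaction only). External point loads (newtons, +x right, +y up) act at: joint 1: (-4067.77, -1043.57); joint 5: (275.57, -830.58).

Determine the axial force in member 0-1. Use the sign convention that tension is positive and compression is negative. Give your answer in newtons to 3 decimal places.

N=7 nodes, M=11 members, R=3 reactions → 2N=14, M+R=14
member 0 (0-1): L=3.1591, (cx,cy)=(0.3786,0.9256)
member 1 (0-2): L=2.3260, (cx,cy)=(1.0000,0.0000)
member 2 (1-2): L=3.1348, (cx,cy)=(0.3605,-0.9328)
member 3 (1-3): L=1.9848, (cx,cy)=(0.9981,0.0615)
member 4 (2-3): L=3.1626, (cx,cy)=(0.2691,0.9631)
member 5 (2-4): L=2.2360, (cx,cy)=(1.0000,0.0000)
member 6 (3-4): L=3.3461, (cx,cy)=(0.4139,-0.9103)
member 7 (3-5): L=2.4199, (cx,cy)=(0.9909,0.1343)
member 8 (4-5): L=3.5199, (cx,cy)=(0.2878,0.9577)
member 9 (4-6): L=2.0380, (cx,cy)=(1.0000,0.0000)
member 10 (5-6): L=3.5234, (cx,cy)=(0.2909,-0.9567)
solve A·x = −loads:
  F[0-1] = -2857.5453 N (compression)
  F[0-2] = -2710.3804 N (compression)
  F[1-2] = +1869.3490 N (tension)
  F[1-3] = +2316.4773 N (tension)
  F[2-3] = -1810.4430 N (compression)
  F[2-4] = -1549.3753 N (compression)
  F[3-4] = +1912.8612 N (tension)
  F[3-5] = +1042.6281 N (tension)
  F[4-5] = -1818.2302 N (compression)
  F[4-6] = -234.3422 N (compression)
  F[5-6] = +805.5400 N (tension)
  Rx@0 = +3792.2000 N
  Ry@0 = +2644.8500 N
  Ry@6 = -770.7000 N

-2857.545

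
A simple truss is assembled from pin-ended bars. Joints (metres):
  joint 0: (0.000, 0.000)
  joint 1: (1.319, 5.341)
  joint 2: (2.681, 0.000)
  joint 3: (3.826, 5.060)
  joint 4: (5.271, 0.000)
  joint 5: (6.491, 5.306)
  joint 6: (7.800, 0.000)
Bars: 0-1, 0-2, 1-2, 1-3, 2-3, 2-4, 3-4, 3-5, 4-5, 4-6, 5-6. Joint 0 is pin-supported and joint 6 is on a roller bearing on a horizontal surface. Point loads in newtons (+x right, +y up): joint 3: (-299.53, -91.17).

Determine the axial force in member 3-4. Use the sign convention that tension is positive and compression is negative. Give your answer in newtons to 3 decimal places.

N=7 nodes, M=11 members, R=3 reactions → 2N=14, M+R=14
member 0 (0-1): L=5.5015, (cx,cy)=(0.2398,0.9708)
member 1 (0-2): L=2.6810, (cx,cy)=(1.0000,0.0000)
member 2 (1-2): L=5.5119, (cx,cy)=(0.2471,-0.9690)
member 3 (1-3): L=2.5227, (cx,cy)=(0.9938,-0.1114)
member 4 (2-3): L=5.1879, (cx,cy)=(0.2207,0.9753)
member 5 (2-4): L=2.5900, (cx,cy)=(1.0000,0.0000)
member 6 (3-4): L=5.2623, (cx,cy)=(0.2746,-0.9616)
member 7 (3-5): L=2.6763, (cx,cy)=(0.9958,0.0919)
member 8 (4-5): L=5.4445, (cx,cy)=(0.2241,0.9746)
member 9 (4-6): L=2.5290, (cx,cy)=(1.0000,0.0000)
member 10 (5-6): L=5.4651, (cx,cy)=(0.2395,-0.9709)
solve A·x = −loads:
  F[0-1] = -247.9935 N (compression)
  F[0-2] = -240.0724 N (compression)
  F[1-2] = +262.8562 N (tension)
  F[1-3] = -125.1886 N (compression)
  F[2-3] = -261.1447 N (compression)
  F[2-4] = -117.4847 N (compression)
  F[3-4] = +162.5636 N (tension)
  F[3-5] = +73.1551 N (tension)
  F[4-5] = -160.3934 N (compression)
  F[4-6] = -36.9042 N (compression)
  F[5-6] = +154.0754 N (tension)
  Rx@0 = +299.5300 N
  Ry@0 = +240.7604 N
  Ry@6 = -149.5904 N

162.564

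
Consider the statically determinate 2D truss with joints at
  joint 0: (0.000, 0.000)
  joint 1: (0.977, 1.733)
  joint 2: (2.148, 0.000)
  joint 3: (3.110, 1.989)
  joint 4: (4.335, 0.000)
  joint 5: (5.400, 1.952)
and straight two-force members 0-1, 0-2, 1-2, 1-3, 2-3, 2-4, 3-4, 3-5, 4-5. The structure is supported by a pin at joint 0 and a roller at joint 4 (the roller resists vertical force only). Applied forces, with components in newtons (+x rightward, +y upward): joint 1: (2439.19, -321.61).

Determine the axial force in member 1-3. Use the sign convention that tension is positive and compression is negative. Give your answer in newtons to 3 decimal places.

-1231.643

N=6 nodes, M=9 members, R=3 reactions → 2N=12, M+R=12
member 0 (0-1): L=1.9894, (cx,cy)=(0.4911,0.8711)
member 1 (0-2): L=2.1480, (cx,cy)=(1.0000,0.0000)
member 2 (1-2): L=2.0915, (cx,cy)=(0.5599,-0.8286)
member 3 (1-3): L=2.1483, (cx,cy)=(0.9929,0.1192)
member 4 (2-3): L=2.2094, (cx,cy)=(0.4354,0.9002)
member 5 (2-4): L=2.1870, (cx,cy)=(1.0000,0.0000)
member 6 (3-4): L=2.3360, (cx,cy)=(0.5244,-0.8515)
member 7 (3-5): L=2.2903, (cx,cy)=(0.9999,-0.0162)
member 8 (4-5): L=2.2236, (cx,cy)=(0.4789,0.8778)
solve A·x = −loads:
  F[0-1] = +833.4080 N (tension)
  F[0-2] = +2029.9064 N (tension)
  F[1-2] = -1441.4631 N (compression)
  F[1-3] = -1231.6430 N (compression)
  F[2-3] = +1326.7257 N (tension)
  F[2-4] = +645.2012 N (tension)
  F[3-4] = -1230.3423 N (compression)
  F[3-5] = -0.0000 N (compression)
  F[4-5] = +0.0000 N (tension)
  Rx@0 = -2439.1900 N
  Ry@0 = -725.9861 N
  Ry@4 = +1047.5961 N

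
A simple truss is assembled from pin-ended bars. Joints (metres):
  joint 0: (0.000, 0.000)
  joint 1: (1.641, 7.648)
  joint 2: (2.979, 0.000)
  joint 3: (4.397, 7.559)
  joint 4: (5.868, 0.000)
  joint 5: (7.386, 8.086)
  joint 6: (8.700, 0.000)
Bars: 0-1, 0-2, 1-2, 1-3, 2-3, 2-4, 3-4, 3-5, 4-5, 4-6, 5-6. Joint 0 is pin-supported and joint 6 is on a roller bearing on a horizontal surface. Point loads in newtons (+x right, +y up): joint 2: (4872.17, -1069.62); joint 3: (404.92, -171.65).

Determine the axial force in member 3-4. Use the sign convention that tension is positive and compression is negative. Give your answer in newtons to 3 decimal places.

-872.282

N=7 nodes, M=11 members, R=3 reactions → 2N=14, M+R=14
member 0 (0-1): L=7.8221, (cx,cy)=(0.2098,0.9777)
member 1 (0-2): L=2.9790, (cx,cy)=(1.0000,0.0000)
member 2 (1-2): L=7.7642, (cx,cy)=(0.1723,-0.9850)
member 3 (1-3): L=2.7574, (cx,cy)=(0.9995,-0.0323)
member 4 (2-3): L=7.6909, (cx,cy)=(0.1844,0.9829)
member 5 (2-4): L=2.8890, (cx,cy)=(1.0000,0.0000)
member 6 (3-4): L=7.7008, (cx,cy)=(0.1910,-0.9816)
member 7 (3-5): L=3.0351, (cx,cy)=(0.9848,0.1736)
member 8 (4-5): L=8.2273, (cx,cy)=(0.1845,0.9828)
member 9 (4-6): L=2.8320, (cx,cy)=(1.0000,0.0000)
member 10 (5-6): L=8.1921, (cx,cy)=(0.1604,-0.9871)
solve A·x = −loads:
  F[0-1] = -446.3838 N (compression)
  F[0-2] = +5370.7373 N (tension)
  F[1-2] = +448.6839 N (tension)
  F[1-3] = -171.0583 N (compression)
  F[2-3] = +638.5969 N (tension)
  F[2-4] = +458.1479 N (tension)
  F[3-4] = -872.2816 N (compression)
  F[3-5] = -296.0220 N (compression)
  F[4-5] = +871.1770 N (tension)
  F[4-6] = +130.7857 N (tension)
  F[5-6] = -815.3772 N (compression)
  Rx@0 = -5277.0900 N
  Ry@0 = +436.4501 N
  Ry@6 = +804.8199 N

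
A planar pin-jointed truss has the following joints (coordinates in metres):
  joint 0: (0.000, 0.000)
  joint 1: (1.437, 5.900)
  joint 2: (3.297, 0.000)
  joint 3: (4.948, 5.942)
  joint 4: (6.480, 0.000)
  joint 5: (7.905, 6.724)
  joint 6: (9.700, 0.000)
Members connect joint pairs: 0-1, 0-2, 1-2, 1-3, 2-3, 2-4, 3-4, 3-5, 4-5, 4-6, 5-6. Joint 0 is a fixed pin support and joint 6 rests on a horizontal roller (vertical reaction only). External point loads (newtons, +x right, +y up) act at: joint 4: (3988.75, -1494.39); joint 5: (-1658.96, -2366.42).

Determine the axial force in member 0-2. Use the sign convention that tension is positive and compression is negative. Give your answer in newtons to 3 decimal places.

N=7 nodes, M=11 members, R=3 reactions → 2N=14, M+R=14
member 0 (0-1): L=6.0725, (cx,cy)=(0.2366,0.9716)
member 1 (0-2): L=3.2970, (cx,cy)=(1.0000,0.0000)
member 2 (1-2): L=6.1862, (cx,cy)=(0.3007,-0.9537)
member 3 (1-3): L=3.5113, (cx,cy)=(0.9999,0.0120)
member 4 (2-3): L=6.1671, (cx,cy)=(0.2677,0.9635)
member 5 (2-4): L=3.1830, (cx,cy)=(1.0000,0.0000)
member 6 (3-4): L=6.1363, (cx,cy)=(0.2497,-0.9683)
member 7 (3-5): L=3.0587, (cx,cy)=(0.9668,0.2557)
member 8 (4-5): L=6.8733, (cx,cy)=(0.2073,0.9783)
member 9 (4-6): L=3.2200, (cx,cy)=(1.0000,0.0000)
member 10 (5-6): L=6.9595, (cx,cy)=(0.2579,-0.9662)
solve A·x = −loads:
  F[0-1] = -2144.8910 N (compression)
  F[0-2] = +2837.3603 N (tension)
  F[1-2] = +2170.5233 N (tension)
  F[1-3] = -1160.2583 N (compression)
  F[2-3] = -2148.5135 N (compression)
  F[2-4] = +4065.1455 N (tension)
  F[3-4] = +1571.0639 N (tension)
  F[3-5] = -2200.7312 N (compression)
  F[4-5] = -27.5214 N (compression)
  F[4-6] = +474.3350 N (tension)
  F[5-6] = -1839.0636 N (compression)
  Rx@0 = -2329.7900 N
  Ry@0 = +2083.9698 N
  Ry@6 = +1776.8402 N

2837.360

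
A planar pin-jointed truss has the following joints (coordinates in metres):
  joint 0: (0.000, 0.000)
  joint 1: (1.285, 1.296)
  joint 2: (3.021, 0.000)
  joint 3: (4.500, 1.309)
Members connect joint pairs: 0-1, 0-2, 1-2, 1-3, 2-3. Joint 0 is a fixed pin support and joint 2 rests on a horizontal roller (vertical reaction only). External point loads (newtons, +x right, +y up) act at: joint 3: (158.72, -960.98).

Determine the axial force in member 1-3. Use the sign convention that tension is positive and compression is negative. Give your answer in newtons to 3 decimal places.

1250.225

N=4 nodes, M=5 members, R=3 reactions → 2N=8, M+R=8
member 0 (0-1): L=1.8251, (cx,cy)=(0.7041,0.7101)
member 1 (0-2): L=3.0210, (cx,cy)=(1.0000,0.0000)
member 2 (1-2): L=2.1664, (cx,cy)=(0.8013,-0.5982)
member 3 (1-3): L=3.2150, (cx,cy)=(1.0000,0.0040)
member 4 (2-3): L=1.9751, (cx,cy)=(0.7488,0.6628)
solve A·x = −loads:
  F[0-1] = +759.3757 N (tension)
  F[0-2] = -375.9464 N (compression)
  F[1-2] = -892.9534 N (compression)
  F[1-3] = +1250.2246 N (tension)
  F[2-3] = -1457.5954 N (compression)
  Rx@0 = -158.7200 N
  Ry@0 = -539.2433 N
  Ry@2 = +1500.2233 N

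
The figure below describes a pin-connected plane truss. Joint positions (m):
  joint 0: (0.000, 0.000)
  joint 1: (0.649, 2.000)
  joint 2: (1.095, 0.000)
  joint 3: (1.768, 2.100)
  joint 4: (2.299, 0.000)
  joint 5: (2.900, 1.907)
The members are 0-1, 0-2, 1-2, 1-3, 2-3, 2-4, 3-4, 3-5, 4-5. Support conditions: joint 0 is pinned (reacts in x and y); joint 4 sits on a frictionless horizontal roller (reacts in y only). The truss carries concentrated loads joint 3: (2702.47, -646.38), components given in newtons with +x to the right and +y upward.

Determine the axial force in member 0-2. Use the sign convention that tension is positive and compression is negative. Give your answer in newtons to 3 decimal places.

N=6 nodes, M=9 members, R=3 reactions → 2N=12, M+R=12
member 0 (0-1): L=2.1027, (cx,cy)=(0.3087,0.9512)
member 1 (0-2): L=1.0950, (cx,cy)=(1.0000,0.0000)
member 2 (1-2): L=2.0491, (cx,cy)=(0.2177,-0.9760)
member 3 (1-3): L=1.1235, (cx,cy)=(0.9960,0.0890)
member 4 (2-3): L=2.2052, (cx,cy)=(0.3052,0.9523)
member 5 (2-4): L=1.2040, (cx,cy)=(1.0000,0.0000)
member 6 (3-4): L=2.1661, (cx,cy)=(0.2451,-0.9695)
member 7 (3-5): L=1.1483, (cx,cy)=(0.9858,-0.1681)
member 8 (4-5): L=1.9995, (cx,cy)=(0.3006,0.9538)
solve A·x = −loads:
  F[0-1] = +2438.3047 N (tension)
  F[0-2] = +1949.8729 N (tension)
  F[1-2] = -2262.2278 N (compression)
  F[1-3] = +1249.9411 N (tension)
  F[2-3] = +2318.6085 N (tension)
  F[2-4] = +749.8811 N (tension)
  F[3-4] = -3058.9691 N (compression)
  F[3-5] = -0.0000 N (compression)
  F[4-5] = +0.0000 N (tension)
  Rx@0 = -2702.4700 N
  Ry@0 = -2319.2515 N
  Ry@4 = +2965.6315 N

1949.873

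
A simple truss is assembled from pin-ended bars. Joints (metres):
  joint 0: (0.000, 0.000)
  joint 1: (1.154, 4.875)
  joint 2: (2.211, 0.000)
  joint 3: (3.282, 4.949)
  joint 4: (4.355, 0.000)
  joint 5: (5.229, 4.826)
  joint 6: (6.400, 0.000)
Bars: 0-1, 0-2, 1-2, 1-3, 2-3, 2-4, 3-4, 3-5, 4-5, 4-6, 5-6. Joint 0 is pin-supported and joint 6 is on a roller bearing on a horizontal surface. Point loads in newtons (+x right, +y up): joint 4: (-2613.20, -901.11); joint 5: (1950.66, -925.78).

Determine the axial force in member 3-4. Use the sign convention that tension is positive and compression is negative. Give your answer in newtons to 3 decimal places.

-1095.605

N=7 nodes, M=11 members, R=3 reactions → 2N=14, M+R=14
member 0 (0-1): L=5.0097, (cx,cy)=(0.2304,0.9731)
member 1 (0-2): L=2.2110, (cx,cy)=(1.0000,0.0000)
member 2 (1-2): L=4.9883, (cx,cy)=(0.2119,-0.9773)
member 3 (1-3): L=2.1293, (cx,cy)=(0.9994,0.0348)
member 4 (2-3): L=5.0636, (cx,cy)=(0.2115,0.9774)
member 5 (2-4): L=2.1440, (cx,cy)=(1.0000,0.0000)
member 6 (3-4): L=5.0640, (cx,cy)=(0.2119,-0.9773)
member 7 (3-5): L=1.9509, (cx,cy)=(0.9980,-0.0630)
member 8 (4-5): L=4.9045, (cx,cy)=(0.1782,0.9840)
member 9 (4-6): L=2.0450, (cx,cy)=(1.0000,0.0000)
member 10 (5-6): L=4.9660, (cx,cy)=(0.2358,-0.9718)
solve A·x = −loads:
  F[0-1] = +1041.6096 N (tension)
  F[0-2] = -902.4768 N (compression)
  F[1-2] = -1020.9145 N (compression)
  F[1-3] = +456.5413 N (tension)
  F[2-3] = +1020.8272 N (tension)
  F[2-4] = -1334.7219 N (compression)
  F[3-4] = -1095.6050 N (compression)
  F[3-5] = +906.1309 N (tension)
  F[4-5] = +2003.9134 N (tension)
  F[4-6] = +689.2274 N (tension)
  F[5-6] = -2922.9106 N (compression)
  Rx@0 = +662.5400 N
  Ry@0 = -1013.5979 N
  Ry@6 = +2840.4879 N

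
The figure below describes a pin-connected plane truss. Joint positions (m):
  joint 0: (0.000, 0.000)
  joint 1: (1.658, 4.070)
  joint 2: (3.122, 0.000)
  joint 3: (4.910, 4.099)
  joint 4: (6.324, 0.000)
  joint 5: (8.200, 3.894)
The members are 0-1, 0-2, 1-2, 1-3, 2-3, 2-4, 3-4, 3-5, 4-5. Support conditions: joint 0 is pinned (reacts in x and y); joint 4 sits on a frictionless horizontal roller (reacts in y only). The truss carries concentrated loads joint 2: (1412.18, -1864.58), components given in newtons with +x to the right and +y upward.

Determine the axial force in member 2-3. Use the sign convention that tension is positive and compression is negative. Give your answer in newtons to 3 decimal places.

N=6 nodes, M=9 members, R=3 reactions → 2N=12, M+R=12
member 0 (0-1): L=4.3948, (cx,cy)=(0.3773,0.9261)
member 1 (0-2): L=3.1220, (cx,cy)=(1.0000,0.0000)
member 2 (1-2): L=4.3253, (cx,cy)=(0.3385,-0.9410)
member 3 (1-3): L=3.2521, (cx,cy)=(1.0000,0.0089)
member 4 (2-3): L=4.4720, (cx,cy)=(0.3998,0.9166)
member 5 (2-4): L=3.2020, (cx,cy)=(1.0000,0.0000)
member 6 (3-4): L=4.3360, (cx,cy)=(0.3261,-0.9453)
member 7 (3-5): L=3.2964, (cx,cy)=(0.9981,-0.0622)
member 8 (4-5): L=4.3223, (cx,cy)=(0.4340,0.9009)
solve A·x = −loads:
  F[0-1] = -1019.4142 N (compression)
  F[0-2] = +1796.7723 N (tension)
  F[1-2] = +996.4617 N (tension)
  F[1-3] = -721.8972 N (compression)
  F[2-3] = +1011.2816 N (tension)
  F[2-4] = +317.5364 N (tension)
  F[3-4] = -973.7263 N (compression)
  F[3-5] = -0.0000 N (compression)
  F[4-5] = +0.0000 N (tension)
  Rx@0 = -1412.1800 N
  Ry@0 = +944.0837 N
  Ry@4 = +920.4963 N

1011.282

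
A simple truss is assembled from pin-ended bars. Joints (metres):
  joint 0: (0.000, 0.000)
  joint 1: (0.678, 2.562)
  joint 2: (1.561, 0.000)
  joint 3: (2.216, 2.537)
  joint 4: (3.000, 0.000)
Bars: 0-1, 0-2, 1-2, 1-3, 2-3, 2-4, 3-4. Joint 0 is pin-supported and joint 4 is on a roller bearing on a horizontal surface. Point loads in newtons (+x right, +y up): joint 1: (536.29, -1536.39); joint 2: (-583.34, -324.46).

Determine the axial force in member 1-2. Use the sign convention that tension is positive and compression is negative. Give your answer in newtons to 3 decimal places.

-677.622

N=5 nodes, M=7 members, R=3 reactions → 2N=10, M+R=10
member 0 (0-1): L=2.6502, (cx,cy)=(0.2558,0.9667)
member 1 (0-2): L=1.5610, (cx,cy)=(1.0000,0.0000)
member 2 (1-2): L=2.7099, (cx,cy)=(0.3258,-0.9454)
member 3 (1-3): L=1.5382, (cx,cy)=(0.9999,-0.0163)
member 4 (2-3): L=2.6202, (cx,cy)=(0.2500,0.9683)
member 5 (2-4): L=1.4390, (cx,cy)=(1.0000,0.0000)
member 6 (3-4): L=2.6554, (cx,cy)=(0.2953,-0.9554)
solve A·x = −loads:
  F[0-1] = -917.3342 N (compression)
  F[0-2] = +187.6319 N (tension)
  F[1-2] = -677.6221 N (compression)
  F[1-3] = -550.2463 N (compression)
  F[2-3] = +996.7463 N (tension)
  F[2-4] = +301.0051 N (tension)
  F[3-4] = -1019.4921 N (compression)
  Rx@0 = +47.0500 N
  Ry@0 = +886.8068 N
  Ry@4 = +974.0432 N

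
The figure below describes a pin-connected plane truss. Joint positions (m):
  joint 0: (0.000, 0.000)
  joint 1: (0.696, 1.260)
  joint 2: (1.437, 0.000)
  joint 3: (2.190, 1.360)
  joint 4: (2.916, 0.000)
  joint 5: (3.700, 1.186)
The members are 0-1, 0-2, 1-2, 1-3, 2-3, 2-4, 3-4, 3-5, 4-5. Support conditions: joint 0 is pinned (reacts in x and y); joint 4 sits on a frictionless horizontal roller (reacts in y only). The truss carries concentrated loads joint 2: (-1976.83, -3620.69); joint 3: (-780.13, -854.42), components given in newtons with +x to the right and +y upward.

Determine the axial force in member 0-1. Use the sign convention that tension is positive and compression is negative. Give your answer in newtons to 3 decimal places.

-2756.652

N=6 nodes, M=9 members, R=3 reactions → 2N=12, M+R=12
member 0 (0-1): L=1.4394, (cx,cy)=(0.4835,0.8753)
member 1 (0-2): L=1.4370, (cx,cy)=(1.0000,0.0000)
member 2 (1-2): L=1.4617, (cx,cy)=(0.5069,-0.8620)
member 3 (1-3): L=1.4973, (cx,cy)=(0.9978,0.0668)
member 4 (2-3): L=1.5545, (cx,cy)=(0.4844,0.8749)
member 5 (2-4): L=1.4790, (cx,cy)=(1.0000,0.0000)
member 6 (3-4): L=1.5416, (cx,cy)=(0.4709,-0.8822)
member 7 (3-5): L=1.5200, (cx,cy)=(0.9934,-0.1145)
member 8 (4-5): L=1.4217, (cx,cy)=(0.5514,0.8342)
solve A·x = −loads:
  F[0-1] = -2756.6523 N (compression)
  F[0-2] = -1424.0689 N (compression)
  F[1-2] = +2593.7375 N (tension)
  F[1-3] = -2653.6602 N (compression)
  F[2-3] = +1583.0317 N (tension)
  F[2-4] = +1100.8068 N (tension)
  F[3-4] = -2337.5423 N (compression)
  F[3-5] = +0.0000 N (tension)
  F[4-5] = -0.0000 N (compression)
  Rx@0 = +2756.9600 N
  Ry@0 = +2412.9925 N
  Ry@4 = +2062.1175 N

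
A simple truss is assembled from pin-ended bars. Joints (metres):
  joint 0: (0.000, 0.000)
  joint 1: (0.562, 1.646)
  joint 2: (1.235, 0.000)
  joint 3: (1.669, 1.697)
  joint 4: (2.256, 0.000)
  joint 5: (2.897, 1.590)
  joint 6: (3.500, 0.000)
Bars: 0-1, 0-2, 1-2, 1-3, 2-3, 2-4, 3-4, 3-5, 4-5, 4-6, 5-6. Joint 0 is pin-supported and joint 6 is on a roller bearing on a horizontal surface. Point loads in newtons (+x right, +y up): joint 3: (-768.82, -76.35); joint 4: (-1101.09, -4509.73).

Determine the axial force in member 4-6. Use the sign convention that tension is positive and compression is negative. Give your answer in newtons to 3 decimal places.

974.844

N=7 nodes, M=11 members, R=3 reactions → 2N=14, M+R=14
member 0 (0-1): L=1.7393, (cx,cy)=(0.3231,0.9464)
member 1 (0-2): L=1.2350, (cx,cy)=(1.0000,0.0000)
member 2 (1-2): L=1.7783, (cx,cy)=(0.3785,-0.9256)
member 3 (1-3): L=1.1082, (cx,cy)=(0.9989,0.0460)
member 4 (2-3): L=1.7516, (cx,cy)=(0.2478,0.9688)
member 5 (2-4): L=1.0210, (cx,cy)=(1.0000,0.0000)
member 6 (3-4): L=1.7957, (cx,cy)=(0.3269,-0.9451)
member 7 (3-5): L=1.2327, (cx,cy)=(0.9962,-0.0868)
member 8 (4-5): L=1.7143, (cx,cy)=(0.3739,0.9275)
member 9 (4-6): L=1.2440, (cx,cy)=(1.0000,0.0000)
member 10 (5-6): L=1.7005, (cx,cy)=(0.3546,-0.9350)
solve A·x = −loads:
  F[0-1] = -2129.8449 N (compression)
  F[0-2] = -1181.7172 N (compression)
  F[1-2] = +2103.6873 N (tension)
  F[1-3] = -1485.9238 N (compression)
  F[2-3] = -2009.8829 N (compression)
  F[2-4] = +112.4300 N (tension)
  F[3-4] = +2231.1161 N (tension)
  F[3-5] = -1950.2336 N (compression)
  F[4-5] = +2588.9788 N (tension)
  F[4-6] = +974.8437 N (tension)
  F[5-6] = -2749.1279 N (compression)
  Rx@0 = +1869.9100 N
  Ry@0 = +2015.5967 N
  Ry@6 = +2570.4833 N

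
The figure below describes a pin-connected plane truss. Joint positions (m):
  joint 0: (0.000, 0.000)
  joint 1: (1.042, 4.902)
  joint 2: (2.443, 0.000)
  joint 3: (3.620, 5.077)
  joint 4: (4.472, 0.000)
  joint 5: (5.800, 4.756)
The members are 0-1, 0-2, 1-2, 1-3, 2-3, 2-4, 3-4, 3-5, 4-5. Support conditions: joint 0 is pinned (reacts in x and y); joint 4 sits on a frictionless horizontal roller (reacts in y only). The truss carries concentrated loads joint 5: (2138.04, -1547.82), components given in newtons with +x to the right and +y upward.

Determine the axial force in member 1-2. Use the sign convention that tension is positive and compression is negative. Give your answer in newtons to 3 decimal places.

N=6 nodes, M=9 members, R=3 reactions → 2N=12, M+R=12
member 0 (0-1): L=5.0115, (cx,cy)=(0.2079,0.9781)
member 1 (0-2): L=2.4430, (cx,cy)=(1.0000,0.0000)
member 2 (1-2): L=5.0983, (cx,cy)=(0.2748,-0.9615)
member 3 (1-3): L=2.5839, (cx,cy)=(0.9977,0.0677)
member 4 (2-3): L=5.2116, (cx,cy)=(0.2258,0.9742)
member 5 (2-4): L=2.0290, (cx,cy)=(1.0000,0.0000)
member 6 (3-4): L=5.1480, (cx,cy)=(0.1655,-0.9862)
member 7 (3-5): L=2.2035, (cx,cy)=(0.9893,-0.1457)
member 8 (4-5): L=4.9379, (cx,cy)=(0.2689,0.9632)
solve A·x = −loads:
  F[0-1] = +2794.5304 N (tension)
  F[0-2] = +1556.9990 N (tension)
  F[1-2] = -2748.5589 N (compression)
  F[1-3] = +1339.4172 N (tension)
  F[2-3] = +2712.8320 N (tension)
  F[2-4] = +189.0313 N (tension)
  F[3-4] = -3140.2783 N (compression)
  F[3-5] = +2495.3490 N (tension)
  F[4-5] = -1229.6074 N (compression)
  Rx@0 = -2138.0400 N
  Ry@0 = -2733.4578 N
  Ry@4 = +4281.2778 N

-2748.559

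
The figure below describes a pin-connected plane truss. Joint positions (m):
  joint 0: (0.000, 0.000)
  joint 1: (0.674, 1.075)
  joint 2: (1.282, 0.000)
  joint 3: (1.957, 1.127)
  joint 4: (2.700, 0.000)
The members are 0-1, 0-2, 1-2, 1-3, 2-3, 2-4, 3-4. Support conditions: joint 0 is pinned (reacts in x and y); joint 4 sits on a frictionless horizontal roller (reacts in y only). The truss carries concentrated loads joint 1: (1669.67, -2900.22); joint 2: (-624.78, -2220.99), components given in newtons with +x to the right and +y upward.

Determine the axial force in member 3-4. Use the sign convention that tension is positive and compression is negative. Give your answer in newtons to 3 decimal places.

N=5 nodes, M=7 members, R=3 reactions → 2N=10, M+R=10
member 0 (0-1): L=1.2688, (cx,cy)=(0.5312,0.8472)
member 1 (0-2): L=1.2820, (cx,cy)=(1.0000,0.0000)
member 2 (1-2): L=1.2350, (cx,cy)=(0.4923,-0.8704)
member 3 (1-3): L=1.2841, (cx,cy)=(0.9992,0.0405)
member 4 (2-3): L=1.3137, (cx,cy)=(0.5138,0.8579)
member 5 (2-4): L=1.4180, (cx,cy)=(1.0000,0.0000)
member 6 (3-4): L=1.3499, (cx,cy)=(0.5504,-0.8349)
solve A·x = −loads:
  F[0-1] = -3160.7091 N (compression)
  F[0-2] = +2723.8674 N (tension)
  F[1-2] = -402.1278 N (compression)
  F[1-3] = -3153.2676 N (compression)
  F[2-3] = +2996.8830 N (tension)
  F[2-4] = +1610.8107 N (tension)
  F[3-4] = -2926.5173 N (compression)
  Rx@0 = -1044.8900 N
  Ry@0 = +2677.8942 N
  Ry@4 = +2443.3158 N

-2926.517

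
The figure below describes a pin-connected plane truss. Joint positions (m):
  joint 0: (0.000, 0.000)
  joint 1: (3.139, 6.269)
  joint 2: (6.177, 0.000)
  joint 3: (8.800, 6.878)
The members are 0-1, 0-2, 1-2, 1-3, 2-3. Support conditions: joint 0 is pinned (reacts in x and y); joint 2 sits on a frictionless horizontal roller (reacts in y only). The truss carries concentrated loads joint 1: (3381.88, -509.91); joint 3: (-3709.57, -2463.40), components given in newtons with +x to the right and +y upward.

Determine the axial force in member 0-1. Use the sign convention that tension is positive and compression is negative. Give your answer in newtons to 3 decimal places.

N=4 nodes, M=5 members, R=3 reactions → 2N=8, M+R=8
member 0 (0-1): L=7.0110, (cx,cy)=(0.4477,0.8942)
member 1 (0-2): L=6.1770, (cx,cy)=(1.0000,0.0000)
member 2 (1-2): L=6.9663, (cx,cy)=(0.4361,-0.8999)
member 3 (1-3): L=5.6937, (cx,cy)=(0.9943,0.1070)
member 4 (2-3): L=7.3612, (cx,cy)=(0.3563,0.9344)
solve A·x = −loads:
  F[0-1] = +108.4453 N (tension)
  F[0-2] = -376.2439 N (compression)
  F[1-2] = -1019.7057 N (compression)
  F[1-3] = -2905.3022 N (compression)
  F[2-3] = -2303.8704 N (compression)
  Rx@0 = +327.6900 N
  Ry@0 = -96.9686 N
  Ry@2 = +3070.2786 N

108.445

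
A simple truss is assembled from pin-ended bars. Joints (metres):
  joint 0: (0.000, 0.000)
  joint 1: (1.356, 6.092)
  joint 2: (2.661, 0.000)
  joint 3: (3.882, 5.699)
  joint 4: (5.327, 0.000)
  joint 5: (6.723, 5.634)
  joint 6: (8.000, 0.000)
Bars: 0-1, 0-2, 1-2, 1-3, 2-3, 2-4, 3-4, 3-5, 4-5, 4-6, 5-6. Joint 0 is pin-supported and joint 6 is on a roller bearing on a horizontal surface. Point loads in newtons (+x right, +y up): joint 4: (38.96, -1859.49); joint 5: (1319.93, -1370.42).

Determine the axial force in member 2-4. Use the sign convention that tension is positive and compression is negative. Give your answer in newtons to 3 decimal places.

1297.921

N=7 nodes, M=11 members, R=3 reactions → 2N=14, M+R=14
member 0 (0-1): L=6.2411, (cx,cy)=(0.2173,0.9761)
member 1 (0-2): L=2.6610, (cx,cy)=(1.0000,0.0000)
member 2 (1-2): L=6.2302, (cx,cy)=(0.2095,-0.9778)
member 3 (1-3): L=2.5564, (cx,cy)=(0.9881,-0.1537)
member 4 (2-3): L=5.8283, (cx,cy)=(0.2095,0.9778)
member 5 (2-4): L=2.6660, (cx,cy)=(1.0000,0.0000)
member 6 (3-4): L=5.8793, (cx,cy)=(0.2458,-0.9693)
member 7 (3-5): L=2.8417, (cx,cy)=(0.9997,-0.0229)
member 8 (4-5): L=5.8044, (cx,cy)=(0.2405,0.9706)
member 9 (4-6): L=2.6730, (cx,cy)=(1.0000,0.0000)
member 10 (5-6): L=5.7769, (cx,cy)=(0.2211,-0.9753)
solve A·x = −loads:
  F[0-1] = +91.6958 N (tension)
  F[0-2] = +1338.9673 N (tension)
  F[1-2] = -97.9710 N (compression)
  F[1-3] = +40.9306 N (tension)
  F[2-3] = +97.9717 N (tension)
  F[2-4] = +1297.9215 N (tension)
  F[3-4] = -94.3239 N (compression)
  F[3-5] = +84.1731 N (tension)
  F[4-5] = +2009.9175 N (tension)
  F[4-6] = +752.3772 N (tension)
  F[5-6] = -3403.6142 N (compression)
  Rx@0 = -1358.8900 N
  Ry@0 = -89.5053 N
  Ry@6 = +3319.4153 N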